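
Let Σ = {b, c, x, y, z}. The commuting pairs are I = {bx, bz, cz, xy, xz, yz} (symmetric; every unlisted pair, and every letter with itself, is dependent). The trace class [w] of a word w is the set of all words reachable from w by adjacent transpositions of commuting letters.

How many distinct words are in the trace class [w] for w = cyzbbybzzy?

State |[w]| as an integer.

piece 0:c — minimal
piece 1:y rests on {0:c}
piece 2:z — minimal
piece 3:b rests on {1:y}
piece 4:b rests on {3:b}
piece 5:y rests on {4:b}
piece 6:b rests on {5:y}
piece 7:z rests on {2:z}
piece 8:z rests on {7:z}
piece 9:y rests on {6:b}
minimal pieces: {0:c, 2:z}
ways to finish when only these pieces remain (= sum over removing one remaining piece with nothing left below it):
  1 left: {8}→1  {9}→1
  2 left: {6,9}→1  {7,8}→1  {8,9}→2
  3 left: {2,7,8}→1  {5,6,9}→1  {6,8,9}→3  {7,8,9}→3
  4 left: {2,7,8,9}→4  {4,5,6,9}→1  {5,6,8,9}→4  {6,7,8,9}→6
  5 left: {2,6,7,8,9}→10  {3,4,5,6,9}→1  {4,5,6,8,9}→5  {5,6,7,8,9}→10
  6 left: {1,3,4,5,6,9}→1  {2,5,6,7,8,9}→20  {3,4,5,6,8,9}→6  {4,5,6,7,8,9}→15
  7 left: {0,1,3,4,5,6,9}→1  {1,3,4,5,6,8,9}→7  {2,4,5,6,7,8,9}→35  {3,4,5,6,7,8,9}→21
  8 left: {0,1,3,4,5,6,8,9}→8  {1,3,4,5,6,7,8,9}→28  {2,3,4,5,6,7,8,9}→56
  placing 0:c first → 84 extensions
  placing 2:z first → 36 extensions
total linear extensions = 120

120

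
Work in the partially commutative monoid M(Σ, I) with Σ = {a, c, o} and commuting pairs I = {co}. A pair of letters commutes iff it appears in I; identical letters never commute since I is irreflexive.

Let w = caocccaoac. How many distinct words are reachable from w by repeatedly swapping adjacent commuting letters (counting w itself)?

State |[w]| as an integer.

0(c) covers ∅
1(a) covers 0:c
2(o) covers 1:a
3(c) covers 1:a
4(c) covers 3:c
5(c) covers 4:c
6(a) covers 2:o, 5:c
7(o) covers 6:a
8(a) covers 7:o
9(c) covers 8:a
floor of heap: 0:c
completions by unplaced set U, small U first (add the entries for U minus each lowest piece of U):
  |U|=1: {9}:1
  |U|=2: {8,9}:1
  |U|=3: {7,8,9}:1
  |U|=4: {6,7,8,9}:1
  |U|=5: {2,6,7,8,9}:1  {5,6,7,8,9}:1
  |U|=6: {2,5,6,7,8,9}:2  {4,5,6,7,8,9}:1
  |U|=7: {2,4,5,6,7,8,9}:3  {3,4,5,6,7,8,9}:1
  |U|=8: {2,3,4,5,6,7,8,9}:4
  start at 0(c): 4

4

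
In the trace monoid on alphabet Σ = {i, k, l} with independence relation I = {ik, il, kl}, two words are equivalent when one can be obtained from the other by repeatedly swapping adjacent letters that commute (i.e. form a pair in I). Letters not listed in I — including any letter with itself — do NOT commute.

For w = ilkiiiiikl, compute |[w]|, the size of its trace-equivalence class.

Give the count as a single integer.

1260

#0=i has no predecessor
#1=l has no predecessor
#2=k has no predecessor
#3=i depends on [0:i]
#4=i depends on [3:i]
#5=i depends on [4:i]
#6=i depends on [5:i]
#7=i depends on [6:i]
#8=k depends on [2:k]
#9=l depends on [1:l]
sources: [0:i, 1:l, 2:k]
N(rest) = Σ N(rest − s) over sources s of rest; N(one piece) = 1:
  size 1 → [7]=1  [8]=1  [9]=1
  size 2 → [1,9]=1  [2,8]=1  [6,7]=1  [7,8]=2  [7,9]=2  [8,9]=2
  size 3 → [1,7,9]=3  [1,8,9]=3  [2,7,8]=3  [2,8,9]=3  [5,6,7]=1  [6,7,8]=3  [6,7,9]=3  [7,8,9]=6
  size 4 → [1,2,8,9]=6  [1,6,7,9]=6  [1,7,8,9]=12  [2,6,7,8]=6  [2,7,8,9]=12  [4,5,6,7]=1  [5,6,7,8]=4  [5,6,7,9]=4  [6,7,8,9]=12
  size 5 → [1,2,7,8,9]=30  [1,5,6,7,9]=10  [1,6,7,8,9]=30  [2,5,6,7,8]=10  [2,6,7,8,9]=30  [3,4,5,6,7]=1  [4,5,6,7,8]=5  [4,5,6,7,9]=5  [5,6,7,8,9]=20
  size 6 → [0,3,4,5,6,7]=1  [1,2,6,7,8,9]=90  [1,4,5,6,7,9]=15  [1,5,6,7,8,9]=60  [2,4,5,6,7,8]=15  [2,5,6,7,8,9]=60  [3,4,5,6,7,8]=6  [3,4,5,6,7,9]=6  [4,5,6,7,8,9]=30
  size 7 → [0,3,4,5,6,7,8]=7  [0,3,4,5,6,7,9]=7  [1,2,5,6,7,8,9]=210  [1,3,4,5,6,7,9]=21  [1,4,5,6,7,8,9]=105  [2,3,4,5,6,7,8]=21  [2,4,5,6,7,8,9]=105  [3,4,5,6,7,8,9]=42
  size 8 → [0,1,3,4,5,6,7,9]=28  [0,2,3,4,5,6,7,8]=28  [0,3,4,5,6,7,8,9]=56  [1,2,4,5,6,7,8,9]=420  [1,3,4,5,6,7,8,9]=168  [2,3,4,5,6,7,8,9]=168
  first=0(i) contributes 756
  first=1(l) contributes 252
  first=2(k) contributes 252
|[w]| = 1260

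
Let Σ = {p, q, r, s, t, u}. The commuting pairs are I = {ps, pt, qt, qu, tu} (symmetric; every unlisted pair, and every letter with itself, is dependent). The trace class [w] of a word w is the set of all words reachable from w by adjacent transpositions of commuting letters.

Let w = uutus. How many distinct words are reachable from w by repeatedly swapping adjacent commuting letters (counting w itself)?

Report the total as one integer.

4

piece 0:u — minimal
piece 1:u rests on {0:u}
piece 2:t — minimal
piece 3:u rests on {1:u}
piece 4:s rests on {2:t, 3:u}
minimal pieces: {0:u, 2:t}
ways to finish when only these pieces remain (= sum over removing one remaining piece with nothing left below it):
  1 left: {4}→1
  2 left: {2,4}→1  {3,4}→1
  3 left: {1,3,4}→1  {2,3,4}→2
  placing 0:u first → 3 extensions
  placing 2:t first → 1 extensions
total linear extensions = 4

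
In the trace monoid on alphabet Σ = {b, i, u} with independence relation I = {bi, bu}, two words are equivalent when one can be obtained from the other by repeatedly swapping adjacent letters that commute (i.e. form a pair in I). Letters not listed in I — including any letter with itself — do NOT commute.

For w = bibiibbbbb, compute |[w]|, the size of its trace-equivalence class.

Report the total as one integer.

piece 0:b — minimal
piece 1:i — minimal
piece 2:b rests on {0:b}
piece 3:i rests on {1:i}
piece 4:i rests on {3:i}
piece 5:b rests on {2:b}
piece 6:b rests on {5:b}
piece 7:b rests on {6:b}
piece 8:b rests on {7:b}
piece 9:b rests on {8:b}
minimal pieces: {0:b, 1:i}
ways to finish when only these pieces remain (= sum over removing one remaining piece with nothing left below it):
  1 left: {4}→1  {9}→1
  2 left: {3,4}→1  {4,9}→2  {8,9}→1
  3 left: {1,3,4}→1  {3,4,9}→3  {4,8,9}→3  {7,8,9}→1
  4 left: {1,3,4,9}→4  {3,4,8,9}→6  {4,7,8,9}→4  {6,7,8,9}→1
  5 left: {1,3,4,8,9}→10  {3,4,7,8,9}→10  {4,6,7,8,9}→5  {5,6,7,8,9}→1
  6 left: {1,3,4,7,8,9}→20  {2,5,6,7,8,9}→1  {3,4,6,7,8,9}→15  {4,5,6,7,8,9}→6
  7 left: {0,2,5,6,7,8,9}→1  {1,3,4,6,7,8,9}→35  {2,4,5,6,7,8,9}→7  {3,4,5,6,7,8,9}→21
  8 left: {0,2,4,5,6,7,8,9}→8  {1,3,4,5,6,7,8,9}→56  {2,3,4,5,6,7,8,9}→28
  placing 0:b first → 84 extensions
  placing 1:i first → 36 extensions
total linear extensions = 120

120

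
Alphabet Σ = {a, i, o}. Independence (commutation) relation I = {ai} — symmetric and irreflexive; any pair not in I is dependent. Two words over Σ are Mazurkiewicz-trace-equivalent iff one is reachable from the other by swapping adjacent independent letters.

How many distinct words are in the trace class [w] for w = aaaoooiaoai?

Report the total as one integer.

#0=a has no predecessor
#1=a depends on [0:a]
#2=a depends on [1:a]
#3=o depends on [2:a]
#4=o depends on [3:o]
#5=o depends on [4:o]
#6=i depends on [5:o]
#7=a depends on [5:o]
#8=o depends on [6:i, 7:a]
#9=a depends on [8:o]
#10=i depends on [8:o]
sources: [0:a]
N(rest) = Σ N(rest − s) over sources s of rest; N(one piece) = 1:
  size 1 → [9]=1  [10]=1
  size 2 → [9,10]=2
  size 3 → [8,9,10]=2
  size 4 → [6,8,9,10]=2  [7,8,9,10]=2
  size 5 → [6,7,8,9,10]=4
  size 6 → [5,6,7,8,9,10]=4
  size 7 → [4,5,6,7,8,9,10]=4
  size 8 → [3,4,5,6,7,8,9,10]=4
  size 9 → [2,3,4,5,6,7,8,9,10]=4
  first=0(a) contributes 4

4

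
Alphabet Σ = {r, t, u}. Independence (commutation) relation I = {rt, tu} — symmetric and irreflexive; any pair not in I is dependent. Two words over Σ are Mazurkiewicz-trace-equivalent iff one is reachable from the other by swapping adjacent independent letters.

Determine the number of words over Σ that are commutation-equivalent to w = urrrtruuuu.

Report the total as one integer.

10

drop 0:u onto floor
drop 1:r onto {0:u}
drop 2:r onto {1:r}
drop 3:r onto {2:r}
drop 4:t onto floor
drop 5:r onto {3:r}
drop 6:u onto {5:r}
drop 7:u onto {6:u}
drop 8:u onto {7:u}
drop 9:u onto {8:u}
ground layer = {0:u, 4:t}
drop-orders for the pieces not yet dropped (sum over which currently-grounded one goes next):
  1 to go: {4} 1  {9} 1
  2 to go: {4,9} 2  {8,9} 1
  3 to go: {4,8,9} 3  {7,8,9} 1
  4 to go: {4,7,8,9} 4  {6,7,8,9} 1
  5 to go: {4,6,7,8,9} 5  {5,6,7,8,9} 1
  6 to go: {3,5,6,7,8,9} 1  {4,5,6,7,8,9} 6
  7 to go: {2,3,5,6,7,8,9} 1  {3,4,5,6,7,8,9} 7
  8 to go: {1,2,3,5,6,7,8,9} 1  {2,3,4,5,6,7,8,9} 8
  if 0:u drops first: 9 orders
  if 4:t drops first: 1 orders
heap linearizations: 10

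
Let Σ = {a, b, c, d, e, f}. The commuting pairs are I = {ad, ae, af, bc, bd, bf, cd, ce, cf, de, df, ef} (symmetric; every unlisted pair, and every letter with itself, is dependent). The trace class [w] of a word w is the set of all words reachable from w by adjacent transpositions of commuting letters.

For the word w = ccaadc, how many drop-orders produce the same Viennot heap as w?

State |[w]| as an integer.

6

#0=c has no predecessor
#1=c depends on [0:c]
#2=a depends on [1:c]
#3=a depends on [2:a]
#4=d has no predecessor
#5=c depends on [3:a]
sources: [0:c, 4:d]
N(rest) = Σ N(rest − s) over sources s of rest; N(one piece) = 1:
  size 1 → [4]=1  [5]=1
  size 2 → [3,5]=1  [4,5]=2
  size 3 → [2,3,5]=1  [3,4,5]=3
  size 4 → [1,2,3,5]=1  [2,3,4,5]=4
  first=0(c) contributes 5
  first=4(d) contributes 1
|[w]| = 6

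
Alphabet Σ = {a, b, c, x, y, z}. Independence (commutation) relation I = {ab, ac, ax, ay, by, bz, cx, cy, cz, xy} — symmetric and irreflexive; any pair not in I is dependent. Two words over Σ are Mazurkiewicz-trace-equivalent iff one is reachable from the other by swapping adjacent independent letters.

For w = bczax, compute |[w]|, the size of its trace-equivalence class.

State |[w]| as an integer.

#0=b has no predecessor
#1=c depends on [0:b]
#2=z has no predecessor
#3=a depends on [2:z]
#4=x depends on [0:b, 2:z]
sources: [0:b, 2:z]
N(rest) = Σ N(rest − s) over sources s of rest; N(one piece) = 1:
  size 1 → [1]=1  [3]=1  [4]=1
  size 2 → [1,3]=2  [1,4]=2  [3,4]=2
  size 3 → [0,1,4]=2  [1,3,4]=6  [2,3,4]=2
  first=0(b) contributes 8
  first=2(z) contributes 8
|[w]| = 16

16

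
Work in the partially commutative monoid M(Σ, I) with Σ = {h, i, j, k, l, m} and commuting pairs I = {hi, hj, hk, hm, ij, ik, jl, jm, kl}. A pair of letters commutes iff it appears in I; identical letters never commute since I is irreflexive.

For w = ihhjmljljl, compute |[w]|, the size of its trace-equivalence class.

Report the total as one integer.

720

drop 0:i onto floor
drop 1:h onto floor
drop 2:h onto {1:h}
drop 3:j onto floor
drop 4:m onto {0:i}
drop 5:l onto {2:h, 4:m}
drop 6:j onto {3:j}
drop 7:l onto {5:l}
drop 8:j onto {6:j}
drop 9:l onto {7:l}
ground layer = {0:i, 1:h, 3:j}
drop-orders for the pieces not yet dropped (sum over which currently-grounded one goes next):
  1 to go: {8} 1  {9} 1
  2 to go: {6,8} 1  {7,9} 1  {8,9} 2
  3 to go: {3,6,8} 1  {5,7,9} 1  {6,8,9} 3  {7,8,9} 3
  4 to go: {2,5,7,9} 1  {3,6,8,9} 4  {4,5,7,9} 1  {5,7,8,9} 4  {6,7,8,9} 6
  5 to go: {0,4,5,7,9} 1  {1,2,5,7,9} 1  {2,4,5,7,9} 2  {2,5,7,8,9} 5  {3,6,7,8,9} 10  {4,5,7,8,9} 5  {5,6,7,8,9} 10
  6 to go: {0,2,4,5,7,9} 3  {0,4,5,7,8,9} 6  {1,2,4,5,7,9} 3  {1,2,5,7,8,9} 6  {2,4,5,7,8,9} 12  {2,5,6,7,8,9} 15  {3,5,6,7,8,9} 20  {4,5,6,7,8,9} 15
  7 to go: {0,1,2,4,5,7,9} 6  {0,2,4,5,7,8,9} 21  {0,4,5,6,7,8,9} 21  {1,2,4,5,7,8,9} 21  {1,2,5,6,7,8,9} 21  {2,3,5,6,7,8,9} 35  {2,4,5,6,7,8,9} 42  {3,4,5,6,7,8,9} 35
  8 to go: {0,1,2,4,5,7,8,9} 48  {0,2,4,5,6,7,8,9} 84  {0,3,4,5,6,7,8,9} 56  {1,2,3,5,6,7,8,9} 56  {1,2,4,5,6,7,8,9} 84  {2,3,4,5,6,7,8,9} 112
  if 0:i drops first: 252 orders
  if 1:h drops first: 252 orders
  if 3:j drops first: 216 orders
heap linearizations: 720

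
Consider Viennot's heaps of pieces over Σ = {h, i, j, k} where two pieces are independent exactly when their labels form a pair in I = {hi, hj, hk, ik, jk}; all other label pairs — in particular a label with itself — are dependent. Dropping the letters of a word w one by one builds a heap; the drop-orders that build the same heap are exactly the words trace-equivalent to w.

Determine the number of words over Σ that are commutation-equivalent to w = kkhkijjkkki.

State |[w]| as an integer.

2310

piece 0:k — minimal
piece 1:k rests on {0:k}
piece 2:h — minimal
piece 3:k rests on {1:k}
piece 4:i — minimal
piece 5:j rests on {4:i}
piece 6:j rests on {5:j}
piece 7:k rests on {3:k}
piece 8:k rests on {7:k}
piece 9:k rests on {8:k}
piece 10:i rests on {6:j}
minimal pieces: {0:k, 2:h, 4:i}
ways to finish when only these pieces remain (= sum over removing one remaining piece with nothing left below it):
  1 left: {2}→1  {9}→1  {10}→1
  2 left: {2,9}→2  {2,10}→2  {6,10}→1  {8,9}→1  {9,10}→2
  3 left: {2,6,10}→3  {2,8,9}→3  {2,9,10}→6  {5,6,10}→1  {6,9,10}→3  {7,8,9}→1  {8,9,10}→3
  4 left: {2,5,6,10}→4  {2,6,9,10}→12  {2,7,8,9}→4  {2,8,9,10}→12  {3,7,8,9}→1  {4,5,6,10}→1  {5,6,9,10}→4  {6,8,9,10}→6  {7,8,9,10}→4
  5 left: {1,3,7,8,9}→1  {2,3,7,8,9}→5  {2,4,5,6,10}→5  {2,5,6,9,10}→20  {2,6,8,9,10}→30  {2,7,8,9,10}→20  {3,7,8,9,10}→5  {4,5,6,9,10}→5  {5,6,8,9,10}→10  {6,7,8,9,10}→10
  6 left: {0,1,3,7,8,9}→1  {1,2,3,7,8,9}→6  {1,3,7,8,9,10}→6  {2,3,7,8,9,10}→30  {2,4,5,6,9,10}→30  {2,5,6,8,9,10}→60  {2,6,7,8,9,10}→60  {3,6,7,8,9,10}→15  {4,5,6,8,9,10}→15  {5,6,7,8,9,10}→20
  7 left: {0,1,2,3,7,8,9}→7  {0,1,3,7,8,9,10}→7  {1,2,3,7,8,9,10}→42  {1,3,6,7,8,9,10}→21  {2,3,6,7,8,9,10}→105  {2,4,5,6,8,9,10}→105  {2,5,6,7,8,9,10}→140  {3,5,6,7,8,9,10}→35  {4,5,6,7,8,9,10}→35
  8 left: {0,1,2,3,7,8,9,10}→56  {0,1,3,6,7,8,9,10}→28  {1,2,3,6,7,8,9,10}→168  {1,3,5,6,7,8,9,10}→56  {2,3,5,6,7,8,9,10}→280  {2,4,5,6,7,8,9,10}→280  {3,4,5,6,7,8,9,10}→70
  9 left: {0,1,2,3,6,7,8,9,10}→252  {0,1,3,5,6,7,8,9,10}→84  {1,2,3,5,6,7,8,9,10}→504  {1,3,4,5,6,7,8,9,10}→126  {2,3,4,5,6,7,8,9,10}→630
  placing 0:k first → 1260 extensions
  placing 2:h first → 210 extensions
  placing 4:i first → 840 extensions
total linear extensions = 2310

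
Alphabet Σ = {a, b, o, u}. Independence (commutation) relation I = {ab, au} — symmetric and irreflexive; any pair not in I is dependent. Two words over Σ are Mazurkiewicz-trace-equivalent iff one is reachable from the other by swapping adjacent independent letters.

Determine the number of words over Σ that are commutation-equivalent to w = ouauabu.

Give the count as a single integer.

#0=o has no predecessor
#1=u depends on [0:o]
#2=a depends on [0:o]
#3=u depends on [1:u]
#4=a depends on [2:a]
#5=b depends on [3:u]
#6=u depends on [5:b]
sources: [0:o]
N(rest) = Σ N(rest − s) over sources s of rest; N(one piece) = 1:
  size 1 → [4]=1  [6]=1
  size 2 → [2,4]=1  [4,6]=2  [5,6]=1
  size 3 → [2,4,6]=3  [3,5,6]=1  [4,5,6]=3
  size 4 → [1,3,5,6]=1  [2,4,5,6]=6  [3,4,5,6]=4
  size 5 → [1,3,4,5,6]=5  [2,3,4,5,6]=10
  first=0(o) contributes 15

15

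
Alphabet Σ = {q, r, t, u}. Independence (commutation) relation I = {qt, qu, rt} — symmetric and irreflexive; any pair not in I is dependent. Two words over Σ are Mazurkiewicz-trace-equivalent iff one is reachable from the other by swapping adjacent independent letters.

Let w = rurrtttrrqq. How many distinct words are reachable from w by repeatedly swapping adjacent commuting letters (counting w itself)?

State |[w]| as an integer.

drop 0:r onto floor
drop 1:u onto {0:r}
drop 2:r onto {1:u}
drop 3:r onto {2:r}
drop 4:t onto {1:u}
drop 5:t onto {4:t}
drop 6:t onto {5:t}
drop 7:r onto {3:r}
drop 8:r onto {7:r}
drop 9:q onto {8:r}
drop 10:q onto {9:q}
ground layer = {0:r}
drop-orders for the pieces not yet dropped (sum over which currently-grounded one goes next):
  1 to go: {6} 1  {10} 1
  2 to go: {5,6} 1  {6,10} 2  {9,10} 1
  3 to go: {4,5,6} 1  {5,6,10} 3  {6,9,10} 3  {8,9,10} 1
  4 to go: {4,5,6,10} 4  {5,6,9,10} 6  {6,8,9,10} 4  {7,8,9,10} 1
  5 to go: {3,7,8,9,10} 1  {4,5,6,9,10} 10  {5,6,8,9,10} 10  {6,7,8,9,10} 5
  6 to go: {2,3,7,8,9,10} 1  {3,6,7,8,9,10} 6  {4,5,6,8,9,10} 20  {5,6,7,8,9,10} 15
  7 to go: {2,3,6,7,8,9,10} 7  {3,5,6,7,8,9,10} 21  {4,5,6,7,8,9,10} 35
  8 to go: {2,3,5,6,7,8,9,10} 28  {3,4,5,6,7,8,9,10} 56
  9 to go: {2,3,4,5,6,7,8,9,10} 84
  if 0:r drops first: 84 orders

84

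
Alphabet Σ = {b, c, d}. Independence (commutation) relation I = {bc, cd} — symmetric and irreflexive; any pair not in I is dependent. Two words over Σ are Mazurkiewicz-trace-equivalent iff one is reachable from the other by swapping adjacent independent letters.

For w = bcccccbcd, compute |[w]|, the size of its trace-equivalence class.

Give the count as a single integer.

0(b) covers ∅
1(c) covers ∅
2(c) covers 1:c
3(c) covers 2:c
4(c) covers 3:c
5(c) covers 4:c
6(b) covers 0:b
7(c) covers 5:c
8(d) covers 6:b
floor of heap: 0:b, 1:c
completions by unplaced set U, small U first (add the entries for U minus each lowest piece of U):
  |U|=1: {7}:1  {8}:1
  |U|=2: {5,7}:1  {6,8}:1  {7,8}:2
  |U|=3: {0,6,8}:1  {4,5,7}:1  {5,7,8}:3  {6,7,8}:3
  |U|=4: {0,6,7,8}:4  {3,4,5,7}:1  {4,5,7,8}:4  {5,6,7,8}:6
  |U|=5: {0,5,6,7,8}:10  {2,3,4,5,7}:1  {3,4,5,7,8}:5  {4,5,6,7,8}:10
  |U|=6: {0,4,5,6,7,8}:20  {1,2,3,4,5,7}:1  {2,3,4,5,7,8}:6  {3,4,5,6,7,8}:15
  |U|=7: {0,3,4,5,6,7,8}:35  {1,2,3,4,5,7,8}:7  {2,3,4,5,6,7,8}:21
  start at 0(b): 28
  start at 1(c): 56
sum over floor = 84

84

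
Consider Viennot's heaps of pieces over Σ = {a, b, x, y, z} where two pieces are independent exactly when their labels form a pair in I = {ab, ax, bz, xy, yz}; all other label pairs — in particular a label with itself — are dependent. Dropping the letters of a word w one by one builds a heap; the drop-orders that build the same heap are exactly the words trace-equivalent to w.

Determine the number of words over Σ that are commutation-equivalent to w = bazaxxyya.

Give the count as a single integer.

0(b) covers ∅
1(a) covers ∅
2(z) covers 1:a
3(a) covers 2:z
4(x) covers 0:b, 2:z
5(x) covers 4:x
6(y) covers 0:b, 3:a
7(y) covers 6:y
8(a) covers 7:y
floor of heap: 0:b, 1:a
completions by unplaced set U, small U first (add the entries for U minus each lowest piece of U):
  |U|=1: {5}:1  {8}:1
  |U|=2: {4,5}:1  {5,8}:2  {7,8}:1
  |U|=3: {4,5,8}:3  {5,7,8}:3  {6,7,8}:1
  |U|=4: {3,6,7,8}:1  {4,5,7,8}:6  {5,6,7,8}:4
  |U|=5: {3,5,6,7,8}:5  {4,5,6,7,8}:10
  |U|=6: {0,4,5,6,7,8}:10  {3,4,5,6,7,8}:15
  |U|=7: {0,3,4,5,6,7,8}:25  {2,3,4,5,6,7,8}:15
  start at 0(b): 15
  start at 1(a): 40
sum over floor = 55

55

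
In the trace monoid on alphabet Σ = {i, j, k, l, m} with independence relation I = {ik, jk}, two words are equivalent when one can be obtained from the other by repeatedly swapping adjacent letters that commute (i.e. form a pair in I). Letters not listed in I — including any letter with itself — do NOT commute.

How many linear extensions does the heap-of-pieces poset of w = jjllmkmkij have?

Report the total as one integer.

3

#0=j has no predecessor
#1=j depends on [0:j]
#2=l depends on [1:j]
#3=l depends on [2:l]
#4=m depends on [3:l]
#5=k depends on [4:m]
#6=m depends on [5:k]
#7=k depends on [6:m]
#8=i depends on [6:m]
#9=j depends on [8:i]
sources: [0:j]
N(rest) = Σ N(rest − s) over sources s of rest; N(one piece) = 1:
  size 1 → [7]=1  [9]=1
  size 2 → [7,9]=2  [8,9]=1
  size 3 → [7,8,9]=3
  size 4 → [6,7,8,9]=3
  size 5 → [5,6,7,8,9]=3
  size 6 → [4,5,6,7,8,9]=3
  size 7 → [3,4,5,6,7,8,9]=3
  size 8 → [2,3,4,5,6,7,8,9]=3
  first=0(j) contributes 3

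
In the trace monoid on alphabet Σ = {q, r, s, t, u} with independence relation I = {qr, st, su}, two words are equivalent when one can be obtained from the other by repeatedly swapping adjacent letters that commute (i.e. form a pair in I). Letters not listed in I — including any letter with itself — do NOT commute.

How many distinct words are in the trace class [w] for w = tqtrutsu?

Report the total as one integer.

4

#0=t has no predecessor
#1=q depends on [0:t]
#2=t depends on [1:q]
#3=r depends on [2:t]
#4=u depends on [3:r]
#5=t depends on [4:u]
#6=s depends on [3:r]
#7=u depends on [5:t]
sources: [0:t]
N(rest) = Σ N(rest − s) over sources s of rest; N(one piece) = 1:
  size 1 → [6]=1  [7]=1
  size 2 → [5,7]=1  [6,7]=2
  size 3 → [4,5,7]=1  [5,6,7]=3
  size 4 → [4,5,6,7]=4
  size 5 → [3,4,5,6,7]=4
  size 6 → [2,3,4,5,6,7]=4
  first=0(t) contributes 4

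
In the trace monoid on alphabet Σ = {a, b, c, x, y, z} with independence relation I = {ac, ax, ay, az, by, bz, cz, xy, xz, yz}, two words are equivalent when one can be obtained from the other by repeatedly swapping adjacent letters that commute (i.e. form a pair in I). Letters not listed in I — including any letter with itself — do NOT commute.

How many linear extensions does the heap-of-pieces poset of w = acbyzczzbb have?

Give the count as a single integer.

drop 0:a onto floor
drop 1:c onto floor
drop 2:b onto {0:a, 1:c}
drop 3:y onto {1:c}
drop 4:z onto floor
drop 5:c onto {2:b, 3:y}
drop 6:z onto {4:z}
drop 7:z onto {6:z}
drop 8:b onto {5:c}
drop 9:b onto {8:b}
ground layer = {0:a, 1:c, 4:z}
drop-orders for the pieces not yet dropped (sum over which currently-grounded one goes next):
  1 to go: {7} 1  {9} 1
  2 to go: {6,7} 1  {7,9} 2  {8,9} 1
  3 to go: {4,6,7} 1  {5,8,9} 1  {6,7,9} 3  {7,8,9} 3
  4 to go: {2,5,8,9} 1  {3,5,8,9} 1  {4,6,7,9} 4  {5,7,8,9} 4  {6,7,8,9} 6
  5 to go: {0,2,5,8,9} 1  {2,3,5,8,9} 2  {2,5,7,8,9} 5  {3,5,7,8,9} 5  {4,6,7,8,9} 10  {5,6,7,8,9} 10
  6 to go: {0,2,3,5,8,9} 3  {0,2,5,7,8,9} 6  {1,2,3,5,8,9} 2  {2,3,5,7,8,9} 12  {2,5,6,7,8,9} 15  {3,5,6,7,8,9} 15  {4,5,6,7,8,9} 20
  7 to go: {0,1,2,3,5,8,9} 5  {0,2,3,5,7,8,9} 21  {0,2,5,6,7,8,9} 21  {1,2,3,5,7,8,9} 14  {2,3,5,6,7,8,9} 42  {2,4,5,6,7,8,9} 35  {3,4,5,6,7,8,9} 35
  8 to go: {0,1,2,3,5,7,8,9} 40  {0,2,3,5,6,7,8,9} 84  {0,2,4,5,6,7,8,9} 56  {1,2,3,5,6,7,8,9} 56  {2,3,4,5,6,7,8,9} 112
  if 0:a drops first: 168 orders
  if 1:c drops first: 252 orders
  if 4:z drops first: 180 orders
heap linearizations: 600

600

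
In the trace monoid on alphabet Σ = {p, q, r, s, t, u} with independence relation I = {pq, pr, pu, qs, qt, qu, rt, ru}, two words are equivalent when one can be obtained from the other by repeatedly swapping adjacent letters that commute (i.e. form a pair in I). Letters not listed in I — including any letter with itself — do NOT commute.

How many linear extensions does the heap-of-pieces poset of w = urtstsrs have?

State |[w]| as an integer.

drop 0:u onto floor
drop 1:r onto floor
drop 2:t onto {0:u}
drop 3:s onto {1:r, 2:t}
drop 4:t onto {3:s}
drop 5:s onto {4:t}
drop 6:r onto {5:s}
drop 7:s onto {6:r}
ground layer = {0:u, 1:r}
drop-orders for the pieces not yet dropped (sum over which currently-grounded one goes next):
  1 to go: {7} 1
  2 to go: {6,7} 1
  3 to go: {5,6,7} 1
  4 to go: {4,5,6,7} 1
  5 to go: {3,4,5,6,7} 1
  6 to go: {1,3,4,5,6,7} 1  {2,3,4,5,6,7} 1
  if 0:u drops first: 2 orders
  if 1:r drops first: 1 orders
heap linearizations: 3

3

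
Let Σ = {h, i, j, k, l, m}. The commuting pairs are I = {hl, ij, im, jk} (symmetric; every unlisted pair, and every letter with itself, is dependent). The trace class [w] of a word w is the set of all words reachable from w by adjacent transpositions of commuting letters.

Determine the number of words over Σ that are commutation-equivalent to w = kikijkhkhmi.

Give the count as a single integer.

0(k) covers ∅
1(i) covers 0:k
2(k) covers 1:i
3(i) covers 2:k
4(j) covers ∅
5(k) covers 3:i
6(h) covers 4:j, 5:k
7(k) covers 6:h
8(h) covers 7:k
9(m) covers 8:h
10(i) covers 8:h
floor of heap: 0:k, 4:j
completions by unplaced set U, small U first (add the entries for U minus each lowest piece of U):
  |U|=1: {9}:1  {10}:1
  |U|=2: {9,10}:2
  |U|=3: {8,9,10}:2
  |U|=4: {7,8,9,10}:2
  |U|=5: {6,7,8,9,10}:2
  |U|=6: {4,6,7,8,9,10}:2  {5,6,7,8,9,10}:2
  |U|=7: {3,5,6,7,8,9,10}:2  {4,5,6,7,8,9,10}:4
  |U|=8: {2,3,5,6,7,8,9,10}:2  {3,4,5,6,7,8,9,10}:6
  |U|=9: {1,2,3,5,6,7,8,9,10}:2  {2,3,4,5,6,7,8,9,10}:8
  start at 0(k): 10
  start at 4(j): 2
sum over floor = 12

12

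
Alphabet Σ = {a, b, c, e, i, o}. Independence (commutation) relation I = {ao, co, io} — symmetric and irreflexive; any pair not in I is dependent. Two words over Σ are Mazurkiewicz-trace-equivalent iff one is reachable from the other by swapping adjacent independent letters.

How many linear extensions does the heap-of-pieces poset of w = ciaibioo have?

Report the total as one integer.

3

0(c) covers ∅
1(i) covers 0:c
2(a) covers 1:i
3(i) covers 2:a
4(b) covers 3:i
5(i) covers 4:b
6(o) covers 4:b
7(o) covers 6:o
floor of heap: 0:c
completions by unplaced set U, small U first (add the entries for U minus each lowest piece of U):
  |U|=1: {5}:1  {7}:1
  |U|=2: {5,7}:2  {6,7}:1
  |U|=3: {5,6,7}:3
  |U|=4: {4,5,6,7}:3
  |U|=5: {3,4,5,6,7}:3
  |U|=6: {2,3,4,5,6,7}:3
  start at 0(c): 3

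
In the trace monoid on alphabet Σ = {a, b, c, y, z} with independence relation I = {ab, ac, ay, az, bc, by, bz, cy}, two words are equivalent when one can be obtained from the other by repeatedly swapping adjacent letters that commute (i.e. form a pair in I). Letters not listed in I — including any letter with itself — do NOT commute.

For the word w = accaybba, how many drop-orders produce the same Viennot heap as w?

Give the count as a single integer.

#0=a has no predecessor
#1=c has no predecessor
#2=c depends on [1:c]
#3=a depends on [0:a]
#4=y has no predecessor
#5=b has no predecessor
#6=b depends on [5:b]
#7=a depends on [3:a]
sources: [0:a, 1:c, 4:y, 5:b]
N(rest) = Σ N(rest − s) over sources s of rest; N(one piece) = 1:
  size 1 → [2]=1  [4]=1  [6]=1  [7]=1
  size 2 → [1,2]=1  [2,4]=2  [2,6]=2  [2,7]=2  [3,7]=1  [4,6]=2  [4,7]=2  [5,6]=1  [6,7]=2
  size 3 → [0,3,7]=1  [1,2,4]=3  [1,2,6]=3  [1,2,7]=3  [2,3,7]=3  [2,4,6]=6  [2,4,7]=6  [2,5,6]=3  [2,6,7]=6  [3,4,7]=3  [3,6,7]=3  [4,5,6]=3  [4,6,7]=6  [5,6,7]=3
  size 4 → [0,2,3,7]=4  [0,3,4,7]=4  [0,3,6,7]=4  [1,2,3,7]=6  [1,2,4,6]=12  [1,2,4,7]=12  [1,2,5,6]=6  [1,2,6,7]=12  [2,3,4,7]=12  [2,3,6,7]=12  [2,4,5,6]=12  [2,4,6,7]=24  [2,5,6,7]=12  [3,4,6,7]=12  [3,5,6,7]=6  [4,5,6,7]=12
  size 5 → [0,1,2,3,7]=10  [0,2,3,4,7]=20  [0,2,3,6,7]=20  [0,3,4,6,7]=20  [0,3,5,6,7]=10  [1,2,3,4,7]=30  [1,2,3,6,7]=30  [1,2,4,5,6]=30  [1,2,4,6,7]=60  [1,2,5,6,7]=30  [2,3,4,6,7]=60  [2,3,5,6,7]=30  [2,4,5,6,7]=60  [3,4,5,6,7]=30
  size 6 → [0,1,2,3,4,7]=60  [0,1,2,3,6,7]=60  [0,2,3,4,6,7]=120  [0,2,3,5,6,7]=60  [0,3,4,5,6,7]=60  [1,2,3,4,6,7]=180  [1,2,3,5,6,7]=90  [1,2,4,5,6,7]=180  [2,3,4,5,6,7]=180
  first=0(a) contributes 630
  first=1(c) contributes 420
  first=4(y) contributes 210
  first=5(b) contributes 420
|[w]| = 1680

1680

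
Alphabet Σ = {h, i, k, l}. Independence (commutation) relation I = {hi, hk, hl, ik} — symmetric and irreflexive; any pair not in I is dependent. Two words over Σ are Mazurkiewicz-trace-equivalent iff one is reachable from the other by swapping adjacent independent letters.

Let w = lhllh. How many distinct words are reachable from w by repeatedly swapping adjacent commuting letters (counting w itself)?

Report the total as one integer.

10

0(l) covers ∅
1(h) covers ∅
2(l) covers 0:l
3(l) covers 2:l
4(h) covers 1:h
floor of heap: 0:l, 1:h
completions by unplaced set U, small U first (add the entries for U minus each lowest piece of U):
  |U|=1: {3}:1  {4}:1
  |U|=2: {1,4}:1  {2,3}:1  {3,4}:2
  |U|=3: {0,2,3}:1  {1,3,4}:3  {2,3,4}:3
  start at 0(l): 6
  start at 1(h): 4
sum over floor = 10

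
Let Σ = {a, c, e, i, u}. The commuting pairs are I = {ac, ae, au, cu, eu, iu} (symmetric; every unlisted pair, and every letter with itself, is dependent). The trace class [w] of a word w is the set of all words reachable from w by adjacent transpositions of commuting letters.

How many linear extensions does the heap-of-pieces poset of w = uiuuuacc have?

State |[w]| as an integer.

#0=u has no predecessor
#1=i has no predecessor
#2=u depends on [0:u]
#3=u depends on [2:u]
#4=u depends on [3:u]
#5=a depends on [1:i]
#6=c depends on [1:i]
#7=c depends on [6:c]
sources: [0:u, 1:i]
N(rest) = Σ N(rest − s) over sources s of rest; N(one piece) = 1:
  size 1 → [4]=1  [5]=1  [7]=1
  size 2 → [3,4]=1  [4,5]=2  [4,7]=2  [5,7]=2  [6,7]=1
  size 3 → [2,3,4]=1  [3,4,5]=3  [3,4,7]=3  [4,5,7]=6  [4,6,7]=3  [5,6,7]=3
  size 4 → [0,2,3,4]=1  [1,5,6,7]=3  [2,3,4,5]=4  [2,3,4,7]=4  [3,4,5,7]=12  [3,4,6,7]=6  [4,5,6,7]=12
  size 5 → [0,2,3,4,5]=5  [0,2,3,4,7]=5  [1,4,5,6,7]=15  [2,3,4,5,7]=20  [2,3,4,6,7]=10  [3,4,5,6,7]=30
  size 6 → [0,2,3,4,5,7]=30  [0,2,3,4,6,7]=15  [1,3,4,5,6,7]=45  [2,3,4,5,6,7]=60
  first=0(u) contributes 105
  first=1(i) contributes 105
|[w]| = 210

210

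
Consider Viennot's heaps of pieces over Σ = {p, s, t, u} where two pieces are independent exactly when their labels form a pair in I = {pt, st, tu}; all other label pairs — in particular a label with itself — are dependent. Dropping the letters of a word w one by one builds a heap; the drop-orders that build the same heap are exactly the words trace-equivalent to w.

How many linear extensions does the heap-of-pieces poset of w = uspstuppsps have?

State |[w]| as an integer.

11

0(u) covers ∅
1(s) covers 0:u
2(p) covers 1:s
3(s) covers 2:p
4(t) covers ∅
5(u) covers 3:s
6(p) covers 5:u
7(p) covers 6:p
8(s) covers 7:p
9(p) covers 8:s
10(s) covers 9:p
floor of heap: 0:u, 4:t
completions by unplaced set U, small U first (add the entries for U minus each lowest piece of U):
  |U|=1: {4}:1  {10}:1
  |U|=2: {4,10}:2  {9,10}:1
  |U|=3: {4,9,10}:3  {8,9,10}:1
  |U|=4: {4,8,9,10}:4  {7,8,9,10}:1
  |U|=5: {4,7,8,9,10}:5  {6,7,8,9,10}:1
  |U|=6: {4,6,7,8,9,10}:6  {5,6,7,8,9,10}:1
  |U|=7: {3,5,6,7,8,9,10}:1  {4,5,6,7,8,9,10}:7
  |U|=8: {2,3,5,6,7,8,9,10}:1  {3,4,5,6,7,8,9,10}:8
  |U|=9: {1,2,3,5,6,7,8,9,10}:1  {2,3,4,5,6,7,8,9,10}:9
  start at 0(u): 10
  start at 4(t): 1
sum over floor = 11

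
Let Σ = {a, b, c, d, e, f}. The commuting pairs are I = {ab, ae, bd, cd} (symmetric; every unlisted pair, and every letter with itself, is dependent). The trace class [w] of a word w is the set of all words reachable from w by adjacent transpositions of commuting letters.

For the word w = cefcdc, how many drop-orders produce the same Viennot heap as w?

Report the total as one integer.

3

#0=c has no predecessor
#1=e depends on [0:c]
#2=f depends on [1:e]
#3=c depends on [2:f]
#4=d depends on [2:f]
#5=c depends on [3:c]
sources: [0:c]
N(rest) = Σ N(rest − s) over sources s of rest; N(one piece) = 1:
  size 1 → [4]=1  [5]=1
  size 2 → [3,5]=1  [4,5]=2
  size 3 → [3,4,5]=3
  size 4 → [2,3,4,5]=3
  first=0(c) contributes 3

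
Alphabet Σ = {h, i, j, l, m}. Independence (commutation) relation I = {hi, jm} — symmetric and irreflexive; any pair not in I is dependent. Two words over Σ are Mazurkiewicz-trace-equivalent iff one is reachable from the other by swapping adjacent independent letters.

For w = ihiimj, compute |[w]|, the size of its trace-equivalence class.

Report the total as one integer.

drop 0:i onto floor
drop 1:h onto floor
drop 2:i onto {0:i}
drop 3:i onto {2:i}
drop 4:m onto {1:h, 3:i}
drop 5:j onto {1:h, 3:i}
ground layer = {0:i, 1:h}
drop-orders for the pieces not yet dropped (sum over which currently-grounded one goes next):
  1 to go: {4} 1  {5} 1
  2 to go: {4,5} 2
  3 to go: {1,4,5} 2  {3,4,5} 2
  4 to go: {1,3,4,5} 4  {2,3,4,5} 2
  if 0:i drops first: 6 orders
  if 1:h drops first: 2 orders
heap linearizations: 8

8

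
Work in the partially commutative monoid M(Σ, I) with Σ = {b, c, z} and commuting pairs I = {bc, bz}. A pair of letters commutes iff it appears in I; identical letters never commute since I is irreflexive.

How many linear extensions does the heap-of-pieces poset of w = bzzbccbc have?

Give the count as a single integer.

0(b) covers ∅
1(z) covers ∅
2(z) covers 1:z
3(b) covers 0:b
4(c) covers 2:z
5(c) covers 4:c
6(b) covers 3:b
7(c) covers 5:c
floor of heap: 0:b, 1:z
completions by unplaced set U, small U first (add the entries for U minus each lowest piece of U):
  |U|=1: {6}:1  {7}:1
  |U|=2: {3,6}:1  {5,7}:1  {6,7}:2
  |U|=3: {0,3,6}:1  {3,6,7}:3  {4,5,7}:1  {5,6,7}:3
  |U|=4: {0,3,6,7}:4  {2,4,5,7}:1  {3,5,6,7}:6  {4,5,6,7}:4
  |U|=5: {0,3,5,6,7}:10  {1,2,4,5,7}:1  {2,4,5,6,7}:5  {3,4,5,6,7}:10
  |U|=6: {0,3,4,5,6,7}:20  {1,2,4,5,6,7}:6  {2,3,4,5,6,7}:15
  start at 0(b): 21
  start at 1(z): 35
sum over floor = 56

56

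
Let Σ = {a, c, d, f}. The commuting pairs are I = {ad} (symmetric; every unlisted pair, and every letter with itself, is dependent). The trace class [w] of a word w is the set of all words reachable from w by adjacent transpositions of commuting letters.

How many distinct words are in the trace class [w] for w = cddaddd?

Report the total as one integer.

piece 0:c — minimal
piece 1:d rests on {0:c}
piece 2:d rests on {1:d}
piece 3:a rests on {0:c}
piece 4:d rests on {2:d}
piece 5:d rests on {4:d}
piece 6:d rests on {5:d}
minimal pieces: {0:c}
ways to finish when only these pieces remain (= sum over removing one remaining piece with nothing left below it):
  1 left: {3}→1  {6}→1
  2 left: {3,6}→2  {5,6}→1
  3 left: {3,5,6}→3  {4,5,6}→1
  4 left: {2,4,5,6}→1  {3,4,5,6}→4
  5 left: {1,2,4,5,6}→1  {2,3,4,5,6}→5
  placing 0:c first → 6 extensions

6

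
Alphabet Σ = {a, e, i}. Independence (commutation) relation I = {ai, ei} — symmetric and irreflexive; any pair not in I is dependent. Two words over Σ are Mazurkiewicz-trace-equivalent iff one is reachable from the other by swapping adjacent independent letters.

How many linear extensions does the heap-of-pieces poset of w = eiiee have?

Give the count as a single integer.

10

0(e) covers ∅
1(i) covers ∅
2(i) covers 1:i
3(e) covers 0:e
4(e) covers 3:e
floor of heap: 0:e, 1:i
completions by unplaced set U, small U first (add the entries for U minus each lowest piece of U):
  |U|=1: {2}:1  {4}:1
  |U|=2: {1,2}:1  {2,4}:2  {3,4}:1
  |U|=3: {0,3,4}:1  {1,2,4}:3  {2,3,4}:3
  start at 0(e): 6
  start at 1(i): 4
sum over floor = 10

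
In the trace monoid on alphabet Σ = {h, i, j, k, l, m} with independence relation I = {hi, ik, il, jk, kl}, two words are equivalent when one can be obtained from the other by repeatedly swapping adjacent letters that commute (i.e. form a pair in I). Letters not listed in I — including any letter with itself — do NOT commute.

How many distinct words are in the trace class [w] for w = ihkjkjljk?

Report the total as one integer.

91

0(i) covers ∅
1(h) covers ∅
2(k) covers 1:h
3(j) covers 0:i, 1:h
4(k) covers 2:k
5(j) covers 3:j
6(l) covers 5:j
7(j) covers 6:l
8(k) covers 4:k
floor of heap: 0:i, 1:h
completions by unplaced set U, small U first (add the entries for U minus each lowest piece of U):
  |U|=1: {7}:1  {8}:1
  |U|=2: {4,8}:1  {6,7}:1  {7,8}:2
  |U|=3: {2,4,8}:1  {4,7,8}:3  {5,6,7}:1  {6,7,8}:3
  |U|=4: {2,4,7,8}:4  {3,5,6,7}:1  {4,6,7,8}:6  {5,6,7,8}:4
  |U|=5: {0,3,5,6,7}:1  {2,4,6,7,8}:10  {3,5,6,7,8}:5  {4,5,6,7,8}:10
  |U|=6: {0,3,5,6,7,8}:6  {2,4,5,6,7,8}:20  {3,4,5,6,7,8}:15
  |U|=7: {0,3,4,5,6,7,8}:21  {2,3,4,5,6,7,8}:35
  start at 0(i): 35
  start at 1(h): 56
sum over floor = 91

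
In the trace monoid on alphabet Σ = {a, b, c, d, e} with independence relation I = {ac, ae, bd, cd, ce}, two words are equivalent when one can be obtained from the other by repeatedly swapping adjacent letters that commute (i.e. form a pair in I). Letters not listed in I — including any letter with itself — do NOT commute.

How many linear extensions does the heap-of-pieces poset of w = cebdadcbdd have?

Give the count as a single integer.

#0=c has no predecessor
#1=e has no predecessor
#2=b depends on [0:c, 1:e]
#3=d depends on [1:e]
#4=a depends on [2:b, 3:d]
#5=d depends on [4:a]
#6=c depends on [2:b]
#7=b depends on [4:a, 6:c]
#8=d depends on [5:d]
#9=d depends on [8:d]
sources: [0:c, 1:e]
N(rest) = Σ N(rest − s) over sources s of rest; N(one piece) = 1:
  size 1 → [7]=1  [9]=1
  size 2 → [6,7]=1  [7,9]=2  [8,9]=1
  size 3 → [5,8,9]=1  [6,7,9]=3  [7,8,9]=3
  size 4 → [5,7,8,9]=4  [6,7,8,9]=6
  size 5 → [4,5,7,8,9]=4  [5,6,7,8,9]=10
  size 6 → [3,4,5,7,8,9]=4  [4,5,6,7,8,9]=14
  size 7 → [2,4,5,6,7,8,9]=14  [3,4,5,6,7,8,9]=18
  size 8 → [0,2,4,5,6,7,8,9]=14  [2,3,4,5,6,7,8,9]=32
  first=0(c) contributes 32
  first=1(e) contributes 46
|[w]| = 78

78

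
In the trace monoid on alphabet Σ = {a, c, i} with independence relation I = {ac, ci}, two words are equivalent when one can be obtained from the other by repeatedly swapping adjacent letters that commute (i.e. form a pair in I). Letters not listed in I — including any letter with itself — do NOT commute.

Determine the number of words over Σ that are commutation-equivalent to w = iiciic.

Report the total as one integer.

15

0(i) covers ∅
1(i) covers 0:i
2(c) covers ∅
3(i) covers 1:i
4(i) covers 3:i
5(c) covers 2:c
floor of heap: 0:i, 2:c
completions by unplaced set U, small U first (add the entries for U minus each lowest piece of U):
  |U|=1: {4}:1  {5}:1
  |U|=2: {2,5}:1  {3,4}:1  {4,5}:2
  |U|=3: {1,3,4}:1  {2,4,5}:3  {3,4,5}:3
  |U|=4: {0,1,3,4}:1  {1,3,4,5}:4  {2,3,4,5}:6
  start at 0(i): 10
  start at 2(c): 5
sum over floor = 15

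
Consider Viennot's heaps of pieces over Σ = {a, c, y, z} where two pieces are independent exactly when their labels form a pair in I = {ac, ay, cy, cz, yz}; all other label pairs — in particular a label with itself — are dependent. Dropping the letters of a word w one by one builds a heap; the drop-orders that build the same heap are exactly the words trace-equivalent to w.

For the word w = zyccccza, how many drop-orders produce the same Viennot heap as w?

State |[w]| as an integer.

280

piece 0:z — minimal
piece 1:y — minimal
piece 2:c — minimal
piece 3:c rests on {2:c}
piece 4:c rests on {3:c}
piece 5:c rests on {4:c}
piece 6:z rests on {0:z}
piece 7:a rests on {6:z}
minimal pieces: {0:z, 1:y, 2:c}
ways to finish when only these pieces remain (= sum over removing one remaining piece with nothing left below it):
  1 left: {1}→1  {5}→1  {7}→1
  2 left: {1,5}→2  {1,7}→2  {4,5}→1  {5,7}→2  {6,7}→1
  3 left: {0,6,7}→1  {1,4,5}→3  {1,5,7}→6  {1,6,7}→3  {3,4,5}→1  {4,5,7}→3  {5,6,7}→3
  4 left: {0,1,6,7}→4  {0,5,6,7}→4  {1,3,4,5}→4  {1,4,5,7}→12  {1,5,6,7}→12  {2,3,4,5}→1  {3,4,5,7}→4  {4,5,6,7}→6
  5 left: {0,1,5,6,7}→20  {0,4,5,6,7}→10  {1,2,3,4,5}→5  {1,3,4,5,7}→20  {1,4,5,6,7}→30  {2,3,4,5,7}→5  {3,4,5,6,7}→10
  6 left: {0,1,4,5,6,7}→60  {0,3,4,5,6,7}→20  {1,2,3,4,5,7}→30  {1,3,4,5,6,7}→60  {2,3,4,5,6,7}→15
  placing 0:z first → 105 extensions
  placing 1:y first → 35 extensions
  placing 2:c first → 140 extensions
total linear extensions = 280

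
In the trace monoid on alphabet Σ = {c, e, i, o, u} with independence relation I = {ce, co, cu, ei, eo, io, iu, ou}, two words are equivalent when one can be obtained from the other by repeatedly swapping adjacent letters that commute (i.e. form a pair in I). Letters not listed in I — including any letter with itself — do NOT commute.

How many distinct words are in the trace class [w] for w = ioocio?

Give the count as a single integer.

20

piece 0:i — minimal
piece 1:o — minimal
piece 2:o rests on {1:o}
piece 3:c rests on {0:i}
piece 4:i rests on {3:c}
piece 5:o rests on {2:o}
minimal pieces: {0:i, 1:o}
ways to finish when only these pieces remain (= sum over removing one remaining piece with nothing left below it):
  1 left: {4}→1  {5}→1
  2 left: {2,5}→1  {3,4}→1  {4,5}→2
  3 left: {0,3,4}→1  {1,2,5}→1  {2,4,5}→3  {3,4,5}→3
  4 left: {0,3,4,5}→4  {1,2,4,5}→4  {2,3,4,5}→6
  placing 0:i first → 10 extensions
  placing 1:o first → 10 extensions
total linear extensions = 20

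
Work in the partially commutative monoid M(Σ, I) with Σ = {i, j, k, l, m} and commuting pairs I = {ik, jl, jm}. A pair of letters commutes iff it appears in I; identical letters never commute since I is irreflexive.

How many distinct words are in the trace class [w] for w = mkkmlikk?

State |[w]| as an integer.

3

piece 0:m — minimal
piece 1:k rests on {0:m}
piece 2:k rests on {1:k}
piece 3:m rests on {2:k}
piece 4:l rests on {3:m}
piece 5:i rests on {4:l}
piece 6:k rests on {4:l}
piece 7:k rests on {6:k}
minimal pieces: {0:m}
ways to finish when only these pieces remain (= sum over removing one remaining piece with nothing left below it):
  1 left: {5}→1  {7}→1
  2 left: {5,7}→2  {6,7}→1
  3 left: {5,6,7}→3
  4 left: {4,5,6,7}→3
  5 left: {3,4,5,6,7}→3
  6 left: {2,3,4,5,6,7}→3
  placing 0:m first → 3 extensions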